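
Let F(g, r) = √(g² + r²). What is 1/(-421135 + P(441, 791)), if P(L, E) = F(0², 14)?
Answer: -1/421121 ≈ -2.3746e-6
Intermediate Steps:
P(L, E) = 14 (P(L, E) = √((0²)² + 14²) = √(0² + 196) = √(0 + 196) = √196 = 14)
1/(-421135 + P(441, 791)) = 1/(-421135 + 14) = 1/(-421121) = -1/421121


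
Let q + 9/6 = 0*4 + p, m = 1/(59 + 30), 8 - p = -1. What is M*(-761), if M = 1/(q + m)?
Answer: -135458/1337 ≈ -101.31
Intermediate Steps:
p = 9 (p = 8 - 1*(-1) = 8 + 1 = 9)
m = 1/89 ≈ 0.011236
q = 15/2 (q = -3/2 + (0*4 + 9) = -3/2 + (0 + 9) = -3/2 + 9 = 15/2 ≈ 7.5000)
M = 178/1337 (M = 1/(15/2 + 1/89) = 1/(1337/178) = 178/1337 ≈ 0.13313)
M*(-761) = (178/1337)*(-761) = -135458/1337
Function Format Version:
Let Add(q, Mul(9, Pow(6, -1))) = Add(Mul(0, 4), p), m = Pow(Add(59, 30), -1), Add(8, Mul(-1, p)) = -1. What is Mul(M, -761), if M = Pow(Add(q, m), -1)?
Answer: Rational(-135458, 1337) ≈ -101.31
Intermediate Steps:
p = 9 (p = Add(8, Mul(-1, -1)) = Add(8, 1) = 9)
m = Rational(1, 89) (m = Pow(89, -1) = Rational(1, 89) ≈ 0.011236)
q = Rational(15, 2) (q = Add(Rational(-3, 2), Add(Mul(0, 4), 9)) = Add(Rational(-3, 2), Add(0, 9)) = Add(Rational(-3, 2), 9) = Rational(15, 2) ≈ 7.5000)
M = Rational(178, 1337) (M = Pow(Add(Rational(15, 2), Rational(1, 89)), -1) = Pow(Rational(1337, 178), -1) = Rational(178, 1337) ≈ 0.13313)
Mul(M, -761) = Mul(Rational(178, 1337), -761) = Rational(-135458, 1337)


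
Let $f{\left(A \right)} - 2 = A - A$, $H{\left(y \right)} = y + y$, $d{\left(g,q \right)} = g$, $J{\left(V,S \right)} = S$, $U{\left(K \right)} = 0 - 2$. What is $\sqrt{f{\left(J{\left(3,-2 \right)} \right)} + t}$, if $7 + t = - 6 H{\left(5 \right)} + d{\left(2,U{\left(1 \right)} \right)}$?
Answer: $3 i \sqrt{7} \approx 7.9373 i$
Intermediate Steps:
$U{\left(K \right)} = -2$
$H{\left(y \right)} = 2 y$
$f{\left(A \right)} = 2$ ($f{\left(A \right)} = 2 + \left(A - A\right) = 2 + 0 = 2$)
$t = -65$ ($t = -7 + \left(- 6 \cdot 2 \cdot 5 + 2\right) = -7 + \left(\left(-6\right) 10 + 2\right) = -7 + \left(-60 + 2\right) = -7 - 58 = -65$)
$\sqrt{f{\left(J{\left(3,-2 \right)} \right)} + t} = \sqrt{2 - 65} = \sqrt{-63} = 3 i \sqrt{7}$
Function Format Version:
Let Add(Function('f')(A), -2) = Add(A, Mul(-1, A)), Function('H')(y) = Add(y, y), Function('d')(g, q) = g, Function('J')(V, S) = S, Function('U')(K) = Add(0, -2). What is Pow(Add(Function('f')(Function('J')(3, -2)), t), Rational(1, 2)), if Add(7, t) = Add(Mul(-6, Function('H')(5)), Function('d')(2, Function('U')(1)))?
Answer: Mul(3, I, Pow(7, Rational(1, 2))) ≈ Mul(7.9373, I)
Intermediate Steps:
Function('U')(K) = -2
Function('H')(y) = Mul(2, y)
Function('f')(A) = 2 (Function('f')(A) = Add(2, Add(A, Mul(-1, A))) = Add(2, 0) = 2)
t = -65 (t = Add(-7, Add(Mul(-6, Mul(2, 5)), 2)) = Add(-7, Add(Mul(-6, 10), 2)) = Add(-7, Add(-60, 2)) = Add(-7, -58) = -65)
Pow(Add(Function('f')(Function('J')(3, -2)), t), Rational(1, 2)) = Pow(Add(2, -65), Rational(1, 2)) = Pow(-63, Rational(1, 2)) = Mul(3, I, Pow(7, Rational(1, 2)))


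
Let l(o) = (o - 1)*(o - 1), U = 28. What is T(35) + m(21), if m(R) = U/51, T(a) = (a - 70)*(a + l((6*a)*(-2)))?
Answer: -316437632/51 ≈ -6.2047e+6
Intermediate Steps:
l(o) = (-1 + o)² (l(o) = (-1 + o)*(-1 + o) = (-1 + o)²)
T(a) = (-70 + a)*(a + (-1 - 12*a)²) (T(a) = (a - 70)*(a + (-1 + (6*a)*(-2))²) = (-70 + a)*(a + (-1 - 12*a)²))
m(R) = 28/51
T(35) + m(21) = (-70 - 10055*35² - 1749*35 + 144*35³) + 28/51 = (-70 - 10055*1225 - 61215 + 144*42875) + 28/51 = (-70 - 12317375 - 61215 + 6174000) + 28/51 = -6204660 + 28/51 = -316437632/51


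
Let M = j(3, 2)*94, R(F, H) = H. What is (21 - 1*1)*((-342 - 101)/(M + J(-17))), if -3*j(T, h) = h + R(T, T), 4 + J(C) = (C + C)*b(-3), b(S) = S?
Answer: 6645/44 ≈ 151.02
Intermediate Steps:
J(C) = -4 - 6*C (J(C) = -4 + (C + C)*(-3) = -4 + (2*C)*(-3) = -4 - 6*C)
j(T, h) = -T/3 - h/3 (j(T, h) = -(h + T)/3 = -(T + h)/3 = -T/3 - h/3)
M = -470/3 (M = (-1/3*3 - 1/3*2)*94 = (-1 - 2/3)*94 = -5/3*94 = -470/3 ≈ -156.67)
(21 - 1*1)*((-342 - 101)/(M + J(-17))) = (21 - 1*1)*((-342 - 101)/(-470/3 + (-4 - 6*(-17)))) = (21 - 1)*(-443/(-470/3 + (-4 + 102))) = 20*(-443/(-470/3 + 98)) = 20*(-443/(-176/3)) = 20*(-443*(-3/176)) = 20*(1329/176) = 6645/44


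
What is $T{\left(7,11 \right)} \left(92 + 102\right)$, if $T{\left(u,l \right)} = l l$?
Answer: $23474$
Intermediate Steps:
$T{\left(u,l \right)} = l^{2}$
$T{\left(7,11 \right)} \left(92 + 102\right) = 11^{2} \left(92 + 102\right) = 121 \cdot 194 = 23474$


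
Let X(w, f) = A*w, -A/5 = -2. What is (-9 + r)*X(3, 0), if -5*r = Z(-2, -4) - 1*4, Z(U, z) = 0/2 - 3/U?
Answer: -255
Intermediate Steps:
A = 10 (A = -5*(-2) = 10)
Z(U, z) = -3/U (Z(U, z) = 0*(1/2) - 3/U = 0 - 3/U = -3/U)
X(w, f) = 10*w
r = 1/2 (r = -(-3/(-2) - 1*4)/5 = -(-3*(-1/2) - 4)/5 = -(3/2 - 4)/5 = -1/5*(-5/2) = 1/2 ≈ 0.50000)
(-9 + r)*X(3, 0) = (-9 + 1/2)*(10*3) = -17/2*30 = -255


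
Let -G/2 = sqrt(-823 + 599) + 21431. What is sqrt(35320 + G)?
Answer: sqrt(-7542 - 8*I*sqrt(14)) ≈ 0.1723 - 86.845*I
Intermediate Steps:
G = -42862 - 8*I*sqrt(14) (G = -2*(sqrt(-823 + 599) + 21431) = -2*(sqrt(-224) + 21431) = -2*(4*I*sqrt(14) + 21431) = -2*(21431 + 4*I*sqrt(14)) = -42862 - 8*I*sqrt(14) ≈ -42862.0 - 29.933*I)
sqrt(35320 + G) = sqrt(35320 + (-42862 - 8*I*sqrt(14))) = sqrt(-7542 - 8*I*sqrt(14))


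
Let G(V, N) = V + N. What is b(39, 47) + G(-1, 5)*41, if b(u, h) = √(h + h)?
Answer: 164 + √94 ≈ 173.70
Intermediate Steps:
b(u, h) = √2*√h (b(u, h) = √(2*h) = √2*√h)
G(V, N) = N + V
b(39, 47) + G(-1, 5)*41 = √2*√47 + (5 - 1)*41 = √94 + 4*41 = √94 + 164 = 164 + √94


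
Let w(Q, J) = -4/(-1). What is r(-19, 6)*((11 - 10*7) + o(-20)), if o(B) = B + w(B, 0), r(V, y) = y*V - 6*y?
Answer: 11250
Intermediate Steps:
w(Q, J) = 4 (w(Q, J) = -4*(-1) = 4)
r(V, y) = -6*y + V*y (r(V, y) = V*y - 6*y = -6*y + V*y)
o(B) = 4 + B (o(B) = B + 4 = 4 + B)
r(-19, 6)*((11 - 10*7) + o(-20)) = (6*(-6 - 19))*((11 - 10*7) + (4 - 20)) = (6*(-25))*((11 - 70) - 16) = -150*(-59 - 16) = -150*(-75) = 11250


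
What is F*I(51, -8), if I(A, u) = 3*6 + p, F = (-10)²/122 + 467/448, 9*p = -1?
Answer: 1170401/35136 ≈ 33.311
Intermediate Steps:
p = -⅑ (p = (⅑)*(-1) = -⅑ ≈ -0.11111)
F = 50887/27328 (F = 100*(1/122) + 467*(1/448) = 50/61 + 467/448 = 50887/27328 ≈ 1.8621)
I(A, u) = 161/9 (I(A, u) = 3*6 - ⅑ = 18 - ⅑ = 161/9)
F*I(51, -8) = (50887/27328)*(161/9) = 1170401/35136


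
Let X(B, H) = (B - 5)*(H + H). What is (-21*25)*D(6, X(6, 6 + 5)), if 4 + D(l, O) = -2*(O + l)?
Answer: 31500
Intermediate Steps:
X(B, H) = 2*H*(-5 + B) (X(B, H) = (-5 + B)*(2*H) = 2*H*(-5 + B))
D(l, O) = -4 - 2*O - 2*l (D(l, O) = -4 - 2*(O + l) = -4 + (-2*O - 2*l) = -4 - 2*O - 2*l)
(-21*25)*D(6, X(6, 6 + 5)) = (-21*25)*(-4 - 4*(6 + 5)*(-5 + 6) - 2*6) = -525*(-4 - 4*11 - 12) = -525*(-4 - 2*22 - 12) = -525*(-4 - 44 - 12) = -525*(-60) = 31500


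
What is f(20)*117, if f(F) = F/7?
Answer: 2340/7 ≈ 334.29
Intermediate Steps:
f(F) = F/7 (f(F) = F*(⅐) = F/7)
f(20)*117 = ((⅐)*20)*117 = (20/7)*117 = 2340/7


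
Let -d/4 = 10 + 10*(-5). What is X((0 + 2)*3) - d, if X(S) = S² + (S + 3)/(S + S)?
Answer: -493/4 ≈ -123.25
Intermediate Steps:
d = 160 (d = -4*(10 + 10*(-5)) = -4*(10 - 50) = -4*(-40) = 160)
X(S) = S² + (3 + S)/(2*S) (X(S) = S² + (3 + S)/((2*S)) = S² + (3 + S)*(1/(2*S)) = S² + (3 + S)/(2*S))
X((0 + 2)*3) - d = (3 + (0 + 2)*3 + 2*((0 + 2)*3)³)/(2*(((0 + 2)*3))) - 1*160 = (3 + 2*3 + 2*(2*3)³)/(2*((2*3))) - 160 = (½)*(3 + 6 + 2*6³)/6 - 160 = (½)*(⅙)*(3 + 6 + 2*216) - 160 = (½)*(⅙)*(3 + 6 + 432) - 160 = (½)*(⅙)*441 - 160 = 147/4 - 160 = -493/4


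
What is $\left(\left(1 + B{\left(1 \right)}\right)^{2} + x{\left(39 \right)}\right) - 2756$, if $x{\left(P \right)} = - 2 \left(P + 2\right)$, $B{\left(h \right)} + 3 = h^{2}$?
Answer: $-2837$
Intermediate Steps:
$B{\left(h \right)} = -3 + h^{2}$
$x{\left(P \right)} = -4 - 2 P$ ($x{\left(P \right)} = - 2 \left(2 + P\right) = -4 - 2 P$)
$\left(\left(1 + B{\left(1 \right)}\right)^{2} + x{\left(39 \right)}\right) - 2756 = \left(\left(1 - \left(3 - 1^{2}\right)\right)^{2} - 82\right) - 2756 = \left(\left(1 + \left(-3 + 1\right)\right)^{2} - 82\right) - 2756 = \left(\left(1 - 2\right)^{2} - 82\right) - 2756 = \left(\left(-1\right)^{2} - 82\right) - 2756 = \left(1 - 82\right) - 2756 = -81 - 2756 = -2837$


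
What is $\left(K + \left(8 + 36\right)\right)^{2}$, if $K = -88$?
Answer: $1936$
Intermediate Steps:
$\left(K + \left(8 + 36\right)\right)^{2} = \left(-88 + \left(8 + 36\right)\right)^{2} = \left(-88 + 44\right)^{2} = \left(-44\right)^{2} = 1936$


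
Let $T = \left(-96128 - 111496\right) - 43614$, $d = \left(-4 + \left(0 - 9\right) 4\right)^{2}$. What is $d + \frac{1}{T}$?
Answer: $\frac{401980799}{251238} \approx 1600.0$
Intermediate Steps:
$d = 1600$ ($d = \left(-4 - 36\right)^{2} = \left(-40\right)^{2} = 1600$)
$T = -251238$ ($T = -207624 - 43614 = -251238$)
$d + \frac{1}{T} = 1600 + \frac{1}{-251238} = 1600 - \frac{1}{251238} = \frac{401980799}{251238}$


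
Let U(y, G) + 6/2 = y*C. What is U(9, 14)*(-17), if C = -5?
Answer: 816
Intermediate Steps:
U(y, G) = -3 - 5*y (U(y, G) = -3 + y*(-5) = -3 - 5*y)
U(9, 14)*(-17) = (-3 - 5*9)*(-17) = (-3 - 45)*(-17) = -48*(-17) = 816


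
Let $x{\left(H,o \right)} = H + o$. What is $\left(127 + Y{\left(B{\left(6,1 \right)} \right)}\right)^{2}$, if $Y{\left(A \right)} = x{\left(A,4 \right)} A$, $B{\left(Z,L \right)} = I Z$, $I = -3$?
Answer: $143641$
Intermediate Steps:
$B{\left(Z,L \right)} = - 3 Z$
$Y{\left(A \right)} = A \left(4 + A\right)$ ($Y{\left(A \right)} = \left(A + 4\right) A = \left(4 + A\right) A = A \left(4 + A\right)$)
$\left(127 + Y{\left(B{\left(6,1 \right)} \right)}\right)^{2} = \left(127 + \left(-3\right) 6 \left(4 - 18\right)\right)^{2} = \left(127 - 18 \left(4 - 18\right)\right)^{2} = \left(127 - -252\right)^{2} = \left(127 + 252\right)^{2} = 379^{2} = 143641$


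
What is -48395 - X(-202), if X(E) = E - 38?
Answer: -48155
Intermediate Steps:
X(E) = -38 + E
-48395 - X(-202) = -48395 - (-38 - 202) = -48395 - 1*(-240) = -48395 + 240 = -48155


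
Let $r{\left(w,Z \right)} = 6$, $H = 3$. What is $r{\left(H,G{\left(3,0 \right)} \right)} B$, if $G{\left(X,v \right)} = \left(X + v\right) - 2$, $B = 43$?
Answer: $258$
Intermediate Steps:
$G{\left(X,v \right)} = -2 + X + v$
$r{\left(H,G{\left(3,0 \right)} \right)} B = 6 \cdot 43 = 258$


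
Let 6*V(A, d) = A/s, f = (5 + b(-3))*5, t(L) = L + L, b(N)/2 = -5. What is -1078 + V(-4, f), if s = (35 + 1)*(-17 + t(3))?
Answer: -640331/594 ≈ -1078.0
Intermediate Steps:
b(N) = -10 (b(N) = 2*(-5) = -10)
t(L) = 2*L
s = -396 (s = (35 + 1)*(-17 + 2*3) = 36*(-17 + 6) = 36*(-11) = -396)
f = -25 (f = (5 - 10)*5 = -5*5 = -25)
V(A, d) = -A/2376 (V(A, d) = (A/(-396))/6 = (A*(-1/396))/6 = (-A/396)/6 = -A/2376)
-1078 + V(-4, f) = -1078 - 1/2376*(-4) = -1078 + 1/594 = -640331/594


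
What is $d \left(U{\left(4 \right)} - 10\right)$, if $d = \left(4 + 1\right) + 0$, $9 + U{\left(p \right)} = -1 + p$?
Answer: $-80$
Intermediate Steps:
$U{\left(p \right)} = -10 + p$ ($U{\left(p \right)} = -9 + \left(-1 + p\right) = -10 + p$)
$d = 5$ ($d = 5 + 0 = 5$)
$d \left(U{\left(4 \right)} - 10\right) = 5 \left(\left(-10 + 4\right) - 10\right) = 5 \left(-6 - 10\right) = 5 \left(-16\right) = -80$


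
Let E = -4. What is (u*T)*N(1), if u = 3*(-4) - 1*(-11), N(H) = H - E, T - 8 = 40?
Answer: -240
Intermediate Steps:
T = 48 (T = 8 + 40 = 48)
N(H) = 4 + H (N(H) = H - 1*(-4) = H + 4 = 4 + H)
u = -1 (u = -12 + 11 = -1)
(u*T)*N(1) = (-1*48)*(4 + 1) = -48*5 = -240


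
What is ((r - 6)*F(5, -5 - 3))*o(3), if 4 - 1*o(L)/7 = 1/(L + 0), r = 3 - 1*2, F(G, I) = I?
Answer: 3080/3 ≈ 1026.7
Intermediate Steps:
r = 1 (r = 3 - 2 = 1)
o(L) = 28 - 7/L (o(L) = 28 - 7/(L + 0) = 28 - 7/L)
((r - 6)*F(5, -5 - 3))*o(3) = ((1 - 6)*(-5 - 3))*(28 - 7/3) = (-5*(-8))*(28 - 7*1/3) = 40*(28 - 7/3) = 40*(77/3) = 3080/3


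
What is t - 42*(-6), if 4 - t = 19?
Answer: 237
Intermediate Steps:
t = -15 (t = 4 - 1*19 = 4 - 19 = -15)
t - 42*(-6) = -15 - 42*(-6) = -15 + 252 = 237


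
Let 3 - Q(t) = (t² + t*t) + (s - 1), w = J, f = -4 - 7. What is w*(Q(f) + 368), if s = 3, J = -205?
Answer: -26035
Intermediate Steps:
f = -11
w = -205
Q(t) = 1 - 2*t² (Q(t) = 3 - ((t² + t*t) + (3 - 1)) = 3 - ((t² + t²) + 2) = 3 - (2*t² + 2) = 3 - (2 + 2*t²) = 3 + (-2 - 2*t²) = 1 - 2*t²)
w*(Q(f) + 368) = -205*((1 - 2*(-11)²) + 368) = -205*((1 - 2*121) + 368) = -205*((1 - 242) + 368) = -205*(-241 + 368) = -205*127 = -26035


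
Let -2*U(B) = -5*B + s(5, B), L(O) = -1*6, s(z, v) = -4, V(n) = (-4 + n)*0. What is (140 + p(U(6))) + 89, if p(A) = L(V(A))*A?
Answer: 127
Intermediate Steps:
V(n) = 0
L(O) = -6
U(B) = 2 + 5*B/2 (U(B) = -(-5*B - 4)/2 = -(-4 - 5*B)/2 = 2 + 5*B/2)
p(A) = -6*A
(140 + p(U(6))) + 89 = (140 - 6*(2 + (5/2)*6)) + 89 = (140 - 6*(2 + 15)) + 89 = (140 - 6*17) + 89 = (140 - 102) + 89 = 38 + 89 = 127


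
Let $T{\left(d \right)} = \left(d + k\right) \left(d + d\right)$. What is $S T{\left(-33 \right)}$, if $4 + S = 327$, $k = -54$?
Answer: $1854666$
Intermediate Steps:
$S = 323$ ($S = -4 + 327 = 323$)
$T{\left(d \right)} = 2 d \left(-54 + d\right)$ ($T{\left(d \right)} = \left(d - 54\right) \left(d + d\right) = \left(-54 + d\right) 2 d = 2 d \left(-54 + d\right)$)
$S T{\left(-33 \right)} = 323 \cdot 2 \left(-33\right) \left(-54 - 33\right) = 323 \cdot 2 \left(-33\right) \left(-87\right) = 323 \cdot 5742 = 1854666$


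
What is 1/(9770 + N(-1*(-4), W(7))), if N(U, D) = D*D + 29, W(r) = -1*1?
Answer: 1/9800 ≈ 0.00010204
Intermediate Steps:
W(r) = -1
N(U, D) = 29 + D² (N(U, D) = D² + 29 = 29 + D²)
1/(9770 + N(-1*(-4), W(7))) = 1/(9770 + (29 + (-1)²)) = 1/(9770 + (29 + 1)) = 1/(9770 + 30) = 1/9800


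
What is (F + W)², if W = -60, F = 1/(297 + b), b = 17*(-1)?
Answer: 282206401/78400 ≈ 3599.6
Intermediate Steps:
b = -17
F = 1/280 (F = 1/(297 - 17) = 1/280 ≈ 0.0035714)
(F + W)² = (1/280 - 60)² = (-16799/280)² = 282206401/78400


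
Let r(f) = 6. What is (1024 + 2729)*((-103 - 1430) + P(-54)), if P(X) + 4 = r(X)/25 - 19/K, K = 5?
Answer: -144543042/25 ≈ -5.7817e+6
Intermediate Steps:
P(X) = -189/25 (P(X) = -4 + (6/25 - 19/5) = -4 - 89/25 = -189/25)
(1024 + 2729)*((-103 - 1430) + P(-54)) = (1024 + 2729)*((-103 - 1430) - 189/25) = 3753*(-1533 - 189/25) = 3753*(-38514/25) = -144543042/25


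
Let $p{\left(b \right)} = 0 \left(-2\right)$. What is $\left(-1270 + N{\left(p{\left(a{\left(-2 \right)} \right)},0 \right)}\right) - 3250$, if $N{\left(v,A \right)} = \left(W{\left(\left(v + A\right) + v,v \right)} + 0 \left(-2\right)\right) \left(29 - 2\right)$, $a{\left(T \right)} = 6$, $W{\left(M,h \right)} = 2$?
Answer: $-4466$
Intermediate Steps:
$p{\left(b \right)} = 0$
$N{\left(v,A \right)} = 54$ ($N{\left(v,A \right)} = \left(2 + 0 \left(-2\right)\right) \left(29 - 2\right) = \left(2 + 0\right) 27 = 2 \cdot 27 = 54$)
$\left(-1270 + N{\left(p{\left(a{\left(-2 \right)} \right)},0 \right)}\right) - 3250 = \left(-1270 + 54\right) - 3250 = -1216 - 3250 = -4466$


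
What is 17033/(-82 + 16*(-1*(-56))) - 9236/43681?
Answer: 66954579/3232394 ≈ 20.714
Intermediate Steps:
17033/(-82 + 16*(-1*(-56))) - 9236/43681 = 17033/(-82 + 16*56) - 9236*1/43681 = 17033/(-82 + 896) - 9236/43681 = 17033/814 - 9236/43681 = 66954579/3232394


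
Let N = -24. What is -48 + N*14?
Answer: -384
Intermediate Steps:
-48 + N*14 = -48 - 24*14 = -48 - 336 = -384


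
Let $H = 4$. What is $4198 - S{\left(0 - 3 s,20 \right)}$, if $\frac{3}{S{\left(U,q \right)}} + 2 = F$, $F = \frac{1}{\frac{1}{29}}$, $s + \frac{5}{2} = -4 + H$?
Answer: $\frac{37781}{9} \approx 4197.9$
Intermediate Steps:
$s = - \frac{5}{2}$ ($s = - \frac{5}{2} + \left(-4 + 4\right) = - \frac{5}{2} + 0 = - \frac{5}{2} \approx -2.5$)
$F = 29$ ($F = \frac{1}{\frac{1}{29}} = 29$)
$S{\left(U,q \right)} = \frac{1}{9}$ ($S{\left(U,q \right)} = \frac{3}{-2 + 29} = \frac{3}{27} = 3 \cdot \frac{1}{27} = \frac{1}{9}$)
$4198 - S{\left(0 - 3 s,20 \right)} = 4198 - \frac{1}{9} = \frac{37781}{9}$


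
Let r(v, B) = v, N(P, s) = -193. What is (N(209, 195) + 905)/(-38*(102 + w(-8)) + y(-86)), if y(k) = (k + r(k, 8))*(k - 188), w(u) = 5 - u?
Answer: 356/21379 ≈ 0.016652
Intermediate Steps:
y(k) = 2*k*(-188 + k) (y(k) = (k + k)*(k - 188) = (2*k)*(-188 + k) = 2*k*(-188 + k))
(N(209, 195) + 905)/(-38*(102 + w(-8)) + y(-86)) = (-193 + 905)/(-38*(102 + (5 - 1*(-8))) + 2*(-86)*(-188 - 86)) = 712/(-38*(102 + (5 + 8)) + 2*(-86)*(-274)) = 712/(-38*(102 + 13) + 47128) = 712/(-38*115 + 47128) = 712/(-4370 + 47128) = 712/42758 = 712*(1/42758) = 356/21379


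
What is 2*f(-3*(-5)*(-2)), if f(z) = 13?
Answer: 26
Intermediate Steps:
2*f(-3*(-5)*(-2)) = 2*13 = 26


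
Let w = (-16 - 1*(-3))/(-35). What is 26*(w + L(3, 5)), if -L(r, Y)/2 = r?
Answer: -5122/35 ≈ -146.34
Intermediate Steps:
L(r, Y) = -2*r
w = 13/35 (w = (-16 + 3)*(-1/35) = -13*(-1/35) = 13/35 ≈ 0.37143)
26*(w + L(3, 5)) = 26*(13/35 - 2*3) = 26*(13/35 - 6) = 26*(-197/35) = -5122/35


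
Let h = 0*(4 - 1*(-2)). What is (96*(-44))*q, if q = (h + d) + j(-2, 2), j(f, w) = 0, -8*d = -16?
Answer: -8448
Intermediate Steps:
d = 2 (d = -⅛*(-16) = 2)
h = 0 (h = 0*(4 + 2) = 0*6 = 0)
q = 2 (q = (0 + 2) + 0 = 2 + 0 = 2)
(96*(-44))*q = (96*(-44))*2 = -4224*2 = -8448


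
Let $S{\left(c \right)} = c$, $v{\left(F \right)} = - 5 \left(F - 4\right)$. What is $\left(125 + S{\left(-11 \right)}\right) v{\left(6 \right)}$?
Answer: $-1140$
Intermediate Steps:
$v{\left(F \right)} = 20 - 5 F$ ($v{\left(F \right)} = - 5 \left(-4 + F\right) = 20 - 5 F$)
$\left(125 + S{\left(-11 \right)}\right) v{\left(6 \right)} = \left(125 - 11\right) \left(20 - 30\right) = 114 \left(20 - 30\right) = 114 \left(-10\right) = -1140$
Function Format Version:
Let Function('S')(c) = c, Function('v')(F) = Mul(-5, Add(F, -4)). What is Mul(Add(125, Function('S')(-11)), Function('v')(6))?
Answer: -1140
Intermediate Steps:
Function('v')(F) = Add(20, Mul(-5, F)) (Function('v')(F) = Mul(-5, Add(-4, F)) = Add(20, Mul(-5, F)))
Mul(Add(125, Function('S')(-11)), Function('v')(6)) = Mul(Add(125, -11), Add(20, Mul(-5, 6))) = Mul(114, Add(20, -30)) = Mul(114, -10) = -1140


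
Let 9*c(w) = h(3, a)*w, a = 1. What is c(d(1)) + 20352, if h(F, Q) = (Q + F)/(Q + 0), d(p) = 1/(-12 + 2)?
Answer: 915838/45 ≈ 20352.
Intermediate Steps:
d(p) = -⅒ (d(p) = 1/(-10) = -⅒)
h(F, Q) = (F + Q)/Q
c(w) = 4*w/9 (c(w) = (((3 + 1)/1)*w)/9 = ((1*4)*w)/9 = (4*w)/9 = 4*w/9)
c(d(1)) + 20352 = (4/9)*(-⅒) + 20352 = -2/45 + 20352 = 915838/45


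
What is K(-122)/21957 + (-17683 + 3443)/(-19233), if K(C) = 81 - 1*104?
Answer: 104075107/140766327 ≈ 0.73935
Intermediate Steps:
K(C) = -23 (K(C) = 81 - 104 = -23)
K(-122)/21957 + (-17683 + 3443)/(-19233) = -23/21957 + (-17683 + 3443)/(-19233) = -23*1/21957 - 14240*(-1/19233) = -23/21957 + 14240/19233 = 104075107/140766327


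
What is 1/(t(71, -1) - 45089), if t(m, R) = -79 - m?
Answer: -1/45239 ≈ -2.2105e-5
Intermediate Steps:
1/(t(71, -1) - 45089) = 1/((-79 - 1*71) - 45089) = 1/((-79 - 71) - 45089) = 1/(-150 - 45089) = 1/(-45239) = -1/45239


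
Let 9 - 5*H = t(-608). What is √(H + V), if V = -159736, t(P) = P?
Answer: 7*I*√81435/5 ≈ 399.52*I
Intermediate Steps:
H = 617/5 (H = 9/5 - ⅕*(-608) = 9/5 + 608/5 = 617/5 ≈ 123.40)
√(H + V) = √(617/5 - 159736) = √(-798063/5) = 7*I*√81435/5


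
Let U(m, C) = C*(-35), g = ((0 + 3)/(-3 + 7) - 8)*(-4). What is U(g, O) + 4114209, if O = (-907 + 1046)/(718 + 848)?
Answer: 6442846429/1566 ≈ 4.1142e+6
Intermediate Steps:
O = 139/1566 ≈ 0.088761
g = 29 (g = (3/4 - 8)*(-4) = -29/4*(-4) = 29)
U(m, C) = -35*C
U(g, O) + 4114209 = -35*139/1566 + 4114209 = -4865/1566 + 4114209 = 6442846429/1566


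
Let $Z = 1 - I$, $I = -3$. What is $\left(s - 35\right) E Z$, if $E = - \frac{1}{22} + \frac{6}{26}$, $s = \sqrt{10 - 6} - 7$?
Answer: $- \frac{4240}{143} \approx -29.65$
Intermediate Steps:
$s = -5$ ($s = \sqrt{4} - 7 = 2 - 7 = -5$)
$E = \frac{53}{286}$ ($E = \left(-1\right) \frac{1}{22} + 6 \cdot \frac{1}{26} = - \frac{1}{22} + \frac{3}{13} = \frac{53}{286} \approx 0.18531$)
$Z = 4$ ($Z = 1 - -3 = 1 + 3 = 4$)
$\left(s - 35\right) E Z = \left(-5 - 35\right) \frac{53}{286} \cdot 4 = \left(-40\right) \frac{53}{286} \cdot 4 = \left(- \frac{1060}{143}\right) 4 = - \frac{4240}{143}$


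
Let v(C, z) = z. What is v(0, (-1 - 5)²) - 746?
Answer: -710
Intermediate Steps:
v(0, (-1 - 5)²) - 746 = (-1 - 5)² - 746 = (-6)² - 746 = 36 - 746 = -710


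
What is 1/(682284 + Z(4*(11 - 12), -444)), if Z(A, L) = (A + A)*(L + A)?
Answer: 1/685868 ≈ 1.4580e-6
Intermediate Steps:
Z(A, L) = 2*A*(A + L) (Z(A, L) = (2*A)*(A + L) = 2*A*(A + L))
1/(682284 + Z(4*(11 - 12), -444)) = 1/(682284 + 2*(4*(11 - 12))*(4*(11 - 12) - 444)) = 1/(682284 + 2*(4*(-1))*(4*(-1) - 444)) = 1/(682284 + 2*(-4)*(-4 - 444)) = 1/(682284 + 2*(-4)*(-448)) = 1/(682284 + 3584) = 1/685868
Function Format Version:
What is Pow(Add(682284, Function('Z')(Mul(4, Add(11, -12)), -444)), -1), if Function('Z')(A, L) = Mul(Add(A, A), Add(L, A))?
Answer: Rational(1, 685868) ≈ 1.4580e-6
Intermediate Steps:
Function('Z')(A, L) = Mul(2, A, Add(A, L)) (Function('Z')(A, L) = Mul(Mul(2, A), Add(A, L)) = Mul(2, A, Add(A, L)))
Pow(Add(682284, Function('Z')(Mul(4, Add(11, -12)), -444)), -1) = Pow(Add(682284, Mul(2, Mul(4, Add(11, -12)), Add(Mul(4, Add(11, -12)), -444))), -1) = Pow(Add(682284, Mul(2, Mul(4, -1), Add(Mul(4, -1), -444))), -1) = Pow(Add(682284, Mul(2, -4, Add(-4, -444))), -1) = Pow(Add(682284, Mul(2, -4, -448)), -1) = Pow(Add(682284, 3584), -1) = Pow(685868, -1) = Rational(1, 685868)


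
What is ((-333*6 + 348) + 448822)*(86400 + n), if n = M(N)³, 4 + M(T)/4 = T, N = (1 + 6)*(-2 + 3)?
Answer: 39408374016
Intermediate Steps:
N = 7 (N = 7*1 = 7)
M(T) = -16 + 4*T
n = 1728 (n = (-16 + 4*7)³ = (-16 + 28)³ = 12³ = 1728)
((-333*6 + 348) + 448822)*(86400 + n) = ((-333*6 + 348) + 448822)*(86400 + 1728) = ((-1998 + 348) + 448822)*88128 = (-1650 + 448822)*88128 = 447172*88128 = 39408374016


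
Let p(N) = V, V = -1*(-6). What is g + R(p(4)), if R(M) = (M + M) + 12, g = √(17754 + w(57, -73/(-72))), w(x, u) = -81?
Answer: 24 + √17673 ≈ 156.94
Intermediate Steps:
V = 6
p(N) = 6
g = √17673 (g = √(17754 - 81) = √17673 ≈ 132.94)
R(M) = 12 + 2*M (R(M) = 2*M + 12 = 12 + 2*M)
g + R(p(4)) = √17673 + (12 + 2*6) = √17673 + (12 + 12) = √17673 + 24 = 24 + √17673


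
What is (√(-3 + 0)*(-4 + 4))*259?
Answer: 0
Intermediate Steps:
(√(-3 + 0)*(-4 + 4))*259 = (√(-3)*0)*259 = ((I*√3)*0)*259 = 0*259 = 0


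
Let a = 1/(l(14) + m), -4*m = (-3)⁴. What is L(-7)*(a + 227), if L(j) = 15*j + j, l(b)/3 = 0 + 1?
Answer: -1753808/69 ≈ -25418.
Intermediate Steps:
m = -81/4 (m = -¼*(-3)⁴ = -¼*81 = -81/4 ≈ -20.250)
l(b) = 3 (l(b) = 3*(0 + 1) = 3*1 = 3)
L(j) = 16*j
a = -4/69 (a = 1/(3 - 81/4) = 1/(-69/4) = -4/69 ≈ -0.057971)
L(-7)*(a + 227) = (16*(-7))*(-4/69 + 227) = -112*15659/69 = -1753808/69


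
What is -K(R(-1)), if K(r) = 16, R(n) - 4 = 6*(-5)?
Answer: -16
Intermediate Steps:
R(n) = -26 (R(n) = 4 + 6*(-5) = 4 - 30 = -26)
-K(R(-1)) = -1*16 = -16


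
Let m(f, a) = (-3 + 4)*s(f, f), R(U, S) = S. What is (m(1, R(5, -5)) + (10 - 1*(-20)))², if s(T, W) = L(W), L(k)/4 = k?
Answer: 1156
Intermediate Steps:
L(k) = 4*k
s(T, W) = 4*W
m(f, a) = 4*f (m(f, a) = (-3 + 4)*(4*f) = 1*(4*f) = 4*f)
(m(1, R(5, -5)) + (10 - 1*(-20)))² = (4*1 + (10 - 1*(-20)))² = (4 + (10 + 20))² = (4 + 30)² = 34² = 1156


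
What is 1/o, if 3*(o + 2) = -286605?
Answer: -1/95537 ≈ -1.0467e-5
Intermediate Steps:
o = -95537 (o = -2 + (1/3)*(-286605) = -2 - 95535 = -95537)
1/o = 1/(-95537) = -1/95537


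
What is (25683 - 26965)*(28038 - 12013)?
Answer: -20544050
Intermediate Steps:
(25683 - 26965)*(28038 - 12013) = -1282*16025 = -20544050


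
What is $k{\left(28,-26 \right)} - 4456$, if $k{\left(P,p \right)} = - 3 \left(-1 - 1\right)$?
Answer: $-4450$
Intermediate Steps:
$k{\left(P,p \right)} = 6$ ($k{\left(P,p \right)} = \left(-3\right) \left(-2\right) = 6$)
$k{\left(28,-26 \right)} - 4456 = 6 - 4456 = -4450$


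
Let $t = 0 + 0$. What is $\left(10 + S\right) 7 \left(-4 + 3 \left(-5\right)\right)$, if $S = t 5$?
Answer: $-1330$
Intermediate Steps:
$t = 0$
$S = 0$ ($S = 0 \cdot 5 = 0$)
$\left(10 + S\right) 7 \left(-4 + 3 \left(-5\right)\right) = \left(10 + 0\right) 7 \left(-4 + 3 \left(-5\right)\right) = 10 \cdot 7 \left(-4 - 15\right) = 70 \left(-19\right) = -1330$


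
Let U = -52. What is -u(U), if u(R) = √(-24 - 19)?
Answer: -I*√43 ≈ -6.5574*I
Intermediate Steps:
u(R) = I*√43 (u(R) = √(-43) = I*√43)
-u(U) = -I*√43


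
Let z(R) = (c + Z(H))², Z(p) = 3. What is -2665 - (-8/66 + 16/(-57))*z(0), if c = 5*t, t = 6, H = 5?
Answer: -42319/19 ≈ -2227.3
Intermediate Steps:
c = 30 (c = 5*6 = 30)
z(R) = 1089 (z(R) = (30 + 3)² = 33² = 1089)
-2665 - (-8/66 + 16/(-57))*z(0) = -2665 - (-8/66 + 16/(-57))*1089 = -2665 - (-8*1/66 + 16*(-1/57))*1089 = -2665 - (-4/33 - 16/57)*1089 = -2665 - (-84)*1089/209 = -2665 - 1*(-8316/19) = -2665 + 8316/19 = -42319/19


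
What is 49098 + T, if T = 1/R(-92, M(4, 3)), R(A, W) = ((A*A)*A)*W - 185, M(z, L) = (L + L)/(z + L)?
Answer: 229455722447/4673423 ≈ 49098.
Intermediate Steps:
M(z, L) = 2*L/(L + z) (M(z, L) = (2*L)/(L + z) = 2*L/(L + z))
R(A, W) = -185 + W*A**3 (R(A, W) = (A**2*A)*W - 185 = A**3*W - 185 = W*A**3 - 185 = -185 + W*A**3)
T = -7/4673423 (T = 1/(-185 + (2*3/(3 + 4))*(-92)**3) = 1/(-185 + (2*3/7)*(-778688)) = 1/(-185 + (2*3*(1/7))*(-778688)) = 1/(-185 + (6/7)*(-778688)) = 1/(-185 - 4672128/7) = 1/(-4673423/7) = -7/4673423 ≈ -1.4978e-6)
49098 + T = 49098 - 7/4673423 = 229455722447/4673423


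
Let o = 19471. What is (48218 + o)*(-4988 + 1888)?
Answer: -209835900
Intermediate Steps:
(48218 + o)*(-4988 + 1888) = (48218 + 19471)*(-4988 + 1888) = 67689*(-3100) = -209835900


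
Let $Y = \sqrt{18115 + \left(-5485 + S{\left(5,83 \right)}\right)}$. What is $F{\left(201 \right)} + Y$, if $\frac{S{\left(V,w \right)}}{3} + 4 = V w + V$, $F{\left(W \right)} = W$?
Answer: $201 + 3 \sqrt{1542} \approx 318.8$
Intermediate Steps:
$S{\left(V,w \right)} = -12 + 3 V + 3 V w$ ($S{\left(V,w \right)} = -12 + 3 \left(V w + V\right) = -12 + 3 \left(V + V w\right) = -12 + \left(3 V + 3 V w\right) = -12 + 3 V + 3 V w$)
$Y = 3 \sqrt{1542}$ ($Y = \sqrt{18115 + \left(-5485 + \left(-12 + 3 \cdot 5 + 3 \cdot 5 \cdot 83\right)\right)} = \sqrt{18115 + \left(-5485 + \left(-12 + 15 + 1245\right)\right)} = \sqrt{18115 + \left(-5485 + 1248\right)} = \sqrt{18115 - 4237} = \sqrt{13878} = 3 \sqrt{1542} \approx 117.8$)
$F{\left(201 \right)} + Y = 201 + 3 \sqrt{1542}$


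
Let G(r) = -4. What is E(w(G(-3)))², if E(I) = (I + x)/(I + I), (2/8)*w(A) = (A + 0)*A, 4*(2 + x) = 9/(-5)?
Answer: 1515361/6553600 ≈ 0.23123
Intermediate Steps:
x = -49/20 (x = -2 + (9/(-5))/4 = -2 + (9*(-⅕))/4 = -2 + (¼)*(-9/5) = -2 - 9/20 = -49/20 ≈ -2.4500)
w(A) = 4*A² (w(A) = 4*((A + 0)*A) = 4*(A*A) = 4*A²)
E(I) = (-49/20 + I)/(2*I) (E(I) = (I - 49/20)/(I + I) = (-49/20 + I)/((2*I)) = (-49/20 + I)*(1/(2*I)) = (-49/20 + I)/(2*I))
E(w(G(-3)))² = ((-49 + 20*(4*(-4)²))/(40*((4*(-4)²))))² = ((-49 + 20*(4*16))/(40*((4*16))))² = ((1/40)*(-49 + 20*64)/64)² = ((1/40)*(1/64)*(-49 + 1280))² = ((1/40)*(1/64)*1231)² = (1231/2560)² = 1515361/6553600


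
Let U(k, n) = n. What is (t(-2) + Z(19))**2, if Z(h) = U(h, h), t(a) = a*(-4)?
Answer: 729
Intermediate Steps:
t(a) = -4*a
Z(h) = h
(t(-2) + Z(19))**2 = (-4*(-2) + 19)**2 = (8 + 19)**2 = 27**2 = 729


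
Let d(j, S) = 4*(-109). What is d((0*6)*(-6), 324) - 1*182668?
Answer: -183104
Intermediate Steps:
d(j, S) = -436
d((0*6)*(-6), 324) - 1*182668 = -436 - 1*182668 = -436 - 182668 = -183104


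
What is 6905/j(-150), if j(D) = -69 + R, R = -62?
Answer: -6905/131 ≈ -52.710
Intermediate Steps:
j(D) = -131 (j(D) = -69 - 62 = -131)
6905/j(-150) = 6905/(-131) = 6905*(-1/131) = -6905/131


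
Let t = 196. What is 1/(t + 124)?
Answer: 1/320 ≈ 0.0031250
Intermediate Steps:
1/(t + 124) = 1/(196 + 124) = 1/320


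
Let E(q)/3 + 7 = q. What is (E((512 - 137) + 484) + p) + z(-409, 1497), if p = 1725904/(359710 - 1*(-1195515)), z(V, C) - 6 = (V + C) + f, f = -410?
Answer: 5040654904/1555225 ≈ 3241.1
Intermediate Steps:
z(V, C) = -404 + C + V (z(V, C) = 6 + ((V + C) - 410) = 6 + ((C + V) - 410) = 6 + (-410 + C + V) = -404 + C + V)
p = 1725904/1555225 (p = 1725904/(359710 + 1195515) = 1725904/1555225 ≈ 1.1097)
E(q) = -21 + 3*q
(E((512 - 137) + 484) + p) + z(-409, 1497) = ((-21 + 3*((512 - 137) + 484)) + 1725904/1555225) + (-404 + 1497 - 409) = ((-21 + 3*(375 + 484)) + 1725904/1555225) + 684 = ((-21 + 3*859) + 1725904/1555225) + 684 = ((-21 + 2577) + 1725904/1555225) + 684 = (2556 + 1725904/1555225) + 684 = 3976881004/1555225 + 684 = 5040654904/1555225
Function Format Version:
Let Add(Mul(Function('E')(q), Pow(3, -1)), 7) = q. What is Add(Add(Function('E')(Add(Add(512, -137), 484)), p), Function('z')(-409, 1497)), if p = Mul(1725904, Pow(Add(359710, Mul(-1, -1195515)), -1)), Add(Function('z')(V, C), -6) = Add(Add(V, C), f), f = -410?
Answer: Rational(5040654904, 1555225) ≈ 3241.1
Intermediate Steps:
Function('z')(V, C) = Add(-404, C, V) (Function('z')(V, C) = Add(6, Add(Add(V, C), -410)) = Add(6, Add(Add(C, V), -410)) = Add(6, Add(-410, C, V)) = Add(-404, C, V))
p = Rational(1725904, 1555225) (p = Mul(1725904, Pow(Add(359710, 1195515), -1)) = Mul(1725904, Pow(1555225, -1)) = Mul(1725904, Rational(1, 1555225)) = Rational(1725904, 1555225) ≈ 1.1097)
Function('E')(q) = Add(-21, Mul(3, q))
Add(Add(Function('E')(Add(Add(512, -137), 484)), p), Function('z')(-409, 1497)) = Add(Add(Add(-21, Mul(3, Add(Add(512, -137), 484))), Rational(1725904, 1555225)), Add(-404, 1497, -409)) = Add(Add(Add(-21, Mul(3, Add(375, 484))), Rational(1725904, 1555225)), 684) = Add(Add(Add(-21, Mul(3, 859)), Rational(1725904, 1555225)), 684) = Add(Add(Add(-21, 2577), Rational(1725904, 1555225)), 684) = Add(Add(2556, Rational(1725904, 1555225)), 684) = Add(Rational(3976881004, 1555225), 684) = Rational(5040654904, 1555225)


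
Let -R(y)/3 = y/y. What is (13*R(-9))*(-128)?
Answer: 4992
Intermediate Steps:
R(y) = -3 (R(y) = -3*y/y = -3*1 = -3)
(13*R(-9))*(-128) = (13*(-3))*(-128) = -39*(-128) = 4992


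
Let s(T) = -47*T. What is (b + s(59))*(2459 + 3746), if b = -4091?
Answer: -42591120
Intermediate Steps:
(b + s(59))*(2459 + 3746) = (-4091 - 47*59)*(2459 + 3746) = (-4091 - 2773)*6205 = -6864*6205 = -42591120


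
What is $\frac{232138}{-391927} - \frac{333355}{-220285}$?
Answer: $\frac{15902861151}{17267127839} \approx 0.92099$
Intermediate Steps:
$\frac{232138}{-391927} - \frac{333355}{-220285} = 232138 \left(- \frac{1}{391927}\right) - - \frac{66671}{44057} = - \frac{232138}{391927} + \frac{66671}{44057} = \frac{15902861151}{17267127839}$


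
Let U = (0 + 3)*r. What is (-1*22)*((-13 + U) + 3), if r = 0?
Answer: 220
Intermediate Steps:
U = 0 (U = (0 + 3)*0 = 3*0 = 0)
(-1*22)*((-13 + U) + 3) = (-1*22)*((-13 + 0) + 3) = -22*(-13 + 3) = -22*(-10) = 220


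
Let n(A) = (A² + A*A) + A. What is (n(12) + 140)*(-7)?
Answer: -3080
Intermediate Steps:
n(A) = A + 2*A² (n(A) = (A² + A²) + A = 2*A² + A = A + 2*A²)
(n(12) + 140)*(-7) = (12*(1 + 2*12) + 140)*(-7) = (12*(1 + 24) + 140)*(-7) = (12*25 + 140)*(-7) = (300 + 140)*(-7) = 440*(-7) = -3080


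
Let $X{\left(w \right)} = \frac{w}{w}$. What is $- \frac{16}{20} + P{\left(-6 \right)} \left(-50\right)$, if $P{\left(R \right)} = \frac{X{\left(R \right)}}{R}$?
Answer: $\frac{113}{15} \approx 7.5333$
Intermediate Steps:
$X{\left(w \right)} = 1$
$P{\left(R \right)} = \frac{1}{R}$ ($P{\left(R \right)} = 1 \frac{1}{R} = \frac{1}{R}$)
$- \frac{16}{20} + P{\left(-6 \right)} \left(-50\right) = - \frac{16}{20} + \frac{1}{-6} \left(-50\right) = \left(-16\right) \frac{1}{20} - - \frac{25}{3} = - \frac{4}{5} + \frac{25}{3} = \frac{113}{15}$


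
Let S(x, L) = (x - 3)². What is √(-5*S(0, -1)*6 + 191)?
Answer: I*√79 ≈ 8.8882*I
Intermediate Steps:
S(x, L) = (-3 + x)²
√(-5*S(0, -1)*6 + 191) = √(-5*(-3 + 0)²*6 + 191) = √(-5*(-3)²*6 + 191) = √(-5*9*6 + 191) = √(-45*6 + 191) = √(-270 + 191) = √(-79) = I*√79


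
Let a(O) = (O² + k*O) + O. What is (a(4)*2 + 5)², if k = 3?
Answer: 4761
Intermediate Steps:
a(O) = O² + 4*O (a(O) = (O² + 3*O) + O = O² + 4*O)
(a(4)*2 + 5)² = ((4*(4 + 4))*2 + 5)² = ((4*8)*2 + 5)² = (32*2 + 5)² = (64 + 5)² = 69² = 4761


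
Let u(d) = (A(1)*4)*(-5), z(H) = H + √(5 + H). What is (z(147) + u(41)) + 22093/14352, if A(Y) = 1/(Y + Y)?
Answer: 1988317/14352 + 2*√38 ≈ 150.87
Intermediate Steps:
A(Y) = 1/(2*Y)
u(d) = -10 (u(d) = (((½)/1)*4)*(-5) = (((½)*1)*4)*(-5) = ((½)*4)*(-5) = 2*(-5) = -10)
(z(147) + u(41)) + 22093/14352 = ((147 + √(5 + 147)) - 10) + 22093/14352 = ((147 + √152) - 10) + 22093*(1/14352) = ((147 + 2*√38) - 10) + 22093/14352 = (137 + 2*√38) + 22093/14352 = 1988317/14352 + 2*√38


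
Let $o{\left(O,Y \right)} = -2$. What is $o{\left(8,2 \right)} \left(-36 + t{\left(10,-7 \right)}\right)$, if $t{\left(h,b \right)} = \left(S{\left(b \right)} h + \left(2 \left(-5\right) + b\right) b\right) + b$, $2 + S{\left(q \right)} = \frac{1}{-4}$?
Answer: $-107$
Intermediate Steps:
$S{\left(q \right)} = - \frac{9}{4}$ ($S{\left(q \right)} = -2 + \frac{1}{-4} = -2 - \frac{1}{4} = - \frac{9}{4}$)
$t{\left(h,b \right)} = b - \frac{9 h}{4} + b \left(-10 + b\right)$ ($t{\left(h,b \right)} = \left(- \frac{9 h}{4} + \left(2 \left(-5\right) + b\right) b\right) + b = \left(- \frac{9 h}{4} + \left(-10 + b\right) b\right) + b = \left(- \frac{9 h}{4} + b \left(-10 + b\right)\right) + b = b - \frac{9 h}{4} + b \left(-10 + b\right)$)
$o{\left(8,2 \right)} \left(-36 + t{\left(10,-7 \right)}\right) = - 2 \left(-36 - \left(- \frac{81}{2} - 49\right)\right) = - 2 \left(-36 + \left(49 + 63 - \frac{45}{2}\right)\right) = - 2 \left(-36 + \frac{179}{2}\right) = \left(-2\right) \frac{107}{2} = -107$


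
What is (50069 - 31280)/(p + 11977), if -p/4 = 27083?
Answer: -18789/96355 ≈ -0.19500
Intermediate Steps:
p = -108332 (p = -4*27083 = -108332)
(50069 - 31280)/(p + 11977) = (50069 - 31280)/(-108332 + 11977) = 18789/(-96355) = 18789*(-1/96355) = -18789/96355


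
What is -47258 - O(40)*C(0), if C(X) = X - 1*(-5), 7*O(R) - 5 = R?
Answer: -331031/7 ≈ -47290.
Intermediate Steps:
O(R) = 5/7 + R/7
C(X) = 5 + X (C(X) = X + 5 = 5 + X)
-47258 - O(40)*C(0) = -47258 - (5/7 + (⅐)*40)*(5 + 0) = -47258 - (5/7 + 40/7)*5 = -47258 - 45*5/7 = -47258 - 1*225/7 = -47258 - 225/7 = -331031/7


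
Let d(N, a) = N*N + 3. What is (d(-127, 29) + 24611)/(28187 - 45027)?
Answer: -40743/16840 ≈ -2.4194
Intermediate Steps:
d(N, a) = 3 + N² (d(N, a) = N² + 3 = 3 + N²)
(d(-127, 29) + 24611)/(28187 - 45027) = ((3 + (-127)²) + 24611)/(28187 - 45027) = ((3 + 16129) + 24611)/(-16840) = (16132 + 24611)*(-1/16840) = 40743*(-1/16840) = -40743/16840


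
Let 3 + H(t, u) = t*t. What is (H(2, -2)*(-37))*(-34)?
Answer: 1258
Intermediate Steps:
H(t, u) = -3 + t² (H(t, u) = -3 + t*t = -3 + t²)
(H(2, -2)*(-37))*(-34) = ((-3 + 2²)*(-37))*(-34) = ((-3 + 4)*(-37))*(-34) = (1*(-37))*(-34) = -37*(-34) = 1258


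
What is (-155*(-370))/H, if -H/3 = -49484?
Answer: 28675/74226 ≈ 0.38632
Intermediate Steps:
H = 148452 (H = -3*(-49484) = 148452)
(-155*(-370))/H = -155*(-370)/148452 = 57350*(1/148452) = 28675/74226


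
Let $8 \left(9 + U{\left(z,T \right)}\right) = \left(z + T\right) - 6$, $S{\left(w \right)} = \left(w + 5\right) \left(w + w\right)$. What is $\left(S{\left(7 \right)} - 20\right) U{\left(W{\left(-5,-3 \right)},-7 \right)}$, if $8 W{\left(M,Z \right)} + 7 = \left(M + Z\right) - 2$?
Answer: $- \frac{25789}{16} \approx -1611.8$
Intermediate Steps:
$W{\left(M,Z \right)} = - \frac{9}{8} + \frac{M}{8} + \frac{Z}{8}$ ($W{\left(M,Z \right)} = - \frac{7}{8} + \frac{\left(M + Z\right) - 2}{8} = - \frac{7}{8} + \frac{-2 + M + Z}{8} = - \frac{7}{8} + \left(- \frac{1}{4} + \frac{M}{8} + \frac{Z}{8}\right) = - \frac{9}{8} + \frac{M}{8} + \frac{Z}{8}$)
$S{\left(w \right)} = 2 w \left(5 + w\right)$ ($S{\left(w \right)} = \left(5 + w\right) 2 w = 2 w \left(5 + w\right)$)
$U{\left(z,T \right)} = - \frac{39}{4} + \frac{T}{8} + \frac{z}{8}$ ($U{\left(z,T \right)} = -9 + \frac{\left(z + T\right) - 6}{8} = -9 + \frac{\left(T + z\right) - 6}{8} = -9 + \frac{-6 + T + z}{8} = -9 + \left(- \frac{3}{4} + \frac{T}{8} + \frac{z}{8}\right) = - \frac{39}{4} + \frac{T}{8} + \frac{z}{8}$)
$\left(S{\left(7 \right)} - 20\right) U{\left(W{\left(-5,-3 \right)},-7 \right)} = \left(2 \cdot 7 \left(5 + 7\right) - 20\right) \left(- \frac{39}{4} + \frac{1}{8} \left(-7\right) + \frac{- \frac{9}{8} + \frac{1}{8} \left(-5\right) + \frac{1}{8} \left(-3\right)}{8}\right) = \left(2 \cdot 7 \cdot 12 - 20\right) \left(- \frac{39}{4} - \frac{7}{8} + \frac{- \frac{9}{8} - \frac{5}{8} - \frac{3}{8}}{8}\right) = \left(168 - 20\right) \left(- \frac{39}{4} - \frac{7}{8} + \frac{1}{8} \left(- \frac{17}{8}\right)\right) = 148 \left(- \frac{39}{4} - \frac{7}{8} - \frac{17}{64}\right) = 148 \left(- \frac{697}{64}\right) = - \frac{25789}{16}$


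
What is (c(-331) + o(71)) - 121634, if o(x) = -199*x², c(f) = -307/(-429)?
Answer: -482535890/429 ≈ -1.1248e+6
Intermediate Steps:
c(f) = 307/429 (c(f) = -307*(-1/429) = 307/429)
(c(-331) + o(71)) - 121634 = (307/429 - 199*71²) - 121634 = (307/429 - 199*5041) - 121634 = (307/429 - 1003159) - 121634 = -430354904/429 - 121634 = -482535890/429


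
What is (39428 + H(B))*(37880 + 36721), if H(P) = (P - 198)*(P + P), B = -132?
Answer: 9440607348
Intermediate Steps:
H(P) = 2*P*(-198 + P) (H(P) = (-198 + P)*(2*P) = 2*P*(-198 + P))
(39428 + H(B))*(37880 + 36721) = (39428 + 2*(-132)*(-198 - 132))*(37880 + 36721) = (39428 + 2*(-132)*(-330))*74601 = (39428 + 87120)*74601 = 126548*74601 = 9440607348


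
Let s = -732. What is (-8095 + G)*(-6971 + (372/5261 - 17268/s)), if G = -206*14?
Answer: 24478196732580/320921 ≈ 7.6275e+7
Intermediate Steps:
G = -2884
(-8095 + G)*(-6971 + (372/5261 - 17268/s)) = (-8095 - 2884)*(-6971 + (372/5261 - 17268/(-732))) = -10979*(-6971 + (372*(1/5261) - 17268*(-1/732))) = -10979*(-6971 + (372/5261 + 1439/61)) = -10979*(-6971 + 7593271/320921) = -10979*(-2229547020/320921) = 24478196732580/320921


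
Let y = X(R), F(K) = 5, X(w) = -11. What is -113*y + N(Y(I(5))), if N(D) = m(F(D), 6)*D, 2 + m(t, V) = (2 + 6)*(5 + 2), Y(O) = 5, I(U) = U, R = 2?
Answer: 1513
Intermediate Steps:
y = -11
m(t, V) = 54 (m(t, V) = -2 + (2 + 6)*(5 + 2) = -2 + 8*7 = -2 + 56 = 54)
N(D) = 54*D
-113*y + N(Y(I(5))) = -113*(-11) + 54*5 = 1243 + 270 = 1513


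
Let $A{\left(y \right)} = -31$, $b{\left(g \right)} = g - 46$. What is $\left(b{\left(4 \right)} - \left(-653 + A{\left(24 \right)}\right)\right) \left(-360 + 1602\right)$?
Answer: $797364$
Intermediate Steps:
$b{\left(g \right)} = -46 + g$ ($b{\left(g \right)} = g - 46 = -46 + g$)
$\left(b{\left(4 \right)} - \left(-653 + A{\left(24 \right)}\right)\right) \left(-360 + 1602\right) = \left(\left(-46 + 4\right) + \left(653 - -31\right)\right) \left(-360 + 1602\right) = \left(-42 + \left(653 + 31\right)\right) 1242 = \left(-42 + 684\right) 1242 = 642 \cdot 1242 = 797364$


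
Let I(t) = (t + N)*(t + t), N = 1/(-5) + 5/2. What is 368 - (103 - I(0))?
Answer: 265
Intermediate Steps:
N = 23/10 (N = 1*(-1/5) + 5*(1/2) = -1/5 + 5/2 = 23/10 ≈ 2.3000)
I(t) = 2*t*(23/10 + t) (I(t) = (t + 23/10)*(t + t) = (23/10 + t)*(2*t) = 2*t*(23/10 + t))
368 - (103 - I(0)) = 368 - (103 - 0*(23 + 10*0)/5) = 368 - (103 - 0*(23 + 0)/5) = 368 - (103 - 0*23/5) = 368 - (103 - 1*0) = 368 - (103 + 0) = 368 - 1*103 = 368 - 103 = 265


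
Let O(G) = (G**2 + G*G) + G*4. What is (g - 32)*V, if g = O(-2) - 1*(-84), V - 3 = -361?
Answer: -18616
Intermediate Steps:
V = -358 (V = 3 - 361 = -358)
O(G) = 2*G**2 + 4*G (O(G) = (G**2 + G**2) + 4*G = 2*G**2 + 4*G)
g = 84 (g = 2*(-2)*(2 - 2) - 1*(-84) = 2*(-2)*0 + 84 = 0 + 84 = 84)
(g - 32)*V = (84 - 32)*(-358) = 52*(-358) = -18616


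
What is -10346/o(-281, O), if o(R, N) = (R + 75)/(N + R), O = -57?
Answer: -1748474/103 ≈ -16975.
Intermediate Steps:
o(R, N) = (75 + R)/(N + R)
-10346/o(-281, O) = -10346*(-57 - 281)/(75 - 281) = -10346/(-206/(-338)) = -10346/((-1/338*(-206))) = -10346/103/169 = -10346*169/103 = -1748474/103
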